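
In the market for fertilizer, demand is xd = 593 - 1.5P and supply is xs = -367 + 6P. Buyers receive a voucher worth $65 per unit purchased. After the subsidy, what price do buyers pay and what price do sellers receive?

Buyers pay $76; sellers receive $141

Pre-subsidy: 593 - 1.5P = -367 + 6P gives P* = 128, x* = 401.
With the rebate, buyers effectively pay Pb = Ps − 65, where Ps is the price sellers receive.
Demand in terms of Ps becomes xd = 593 − 1.5(Ps − 65) = 690.5 - 1.5Ps. Setting this equal to supply: 690.5 - 1.5Ps = -367 + 6Ps, so Ps = 141.
Buyers pay Pb = 141 − 65 = 76; x' = -367 + 6·141 = 479.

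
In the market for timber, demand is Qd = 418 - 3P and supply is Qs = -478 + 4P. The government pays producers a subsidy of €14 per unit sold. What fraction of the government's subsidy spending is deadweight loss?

DWL / government spending = 6/29

Pre-subsidy: 418 - 3P = -478 + 4P gives P* = 128, Q* = 34.
With the subsidy, sellers receive Ps = Pb + 14 for each unit, where Pb is the price buyers pay.
Supply in terms of Pb becomes Qs = -478 + 4(Pb + 14) = -422 + 4Pb. Setting this equal to demand: 418 - 3Pb = -422 + 4Pb, so Pb = 120.
Sellers receive Ps = 120 + 14 = 134; Q' = 418 − 3·120 = 58.
ΔCS = ½(34 + 58)(128 − 120) = 368; ΔPS = ½(34 + 58)(134 − 128) = 276.
Government spending = 14 × 58 = 812.
DWL = ½ × 14 × (58 − 34) = 168; fraction = 168 / 812 = 6/29.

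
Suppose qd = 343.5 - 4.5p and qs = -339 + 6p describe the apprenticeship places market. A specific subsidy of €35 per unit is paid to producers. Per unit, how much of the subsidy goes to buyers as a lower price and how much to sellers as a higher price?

Buyers gain €20 per unit; sellers gain €15 per unit

Pre-subsidy: 343.5 - 4.5p = -339 + 6p gives p* = 65, q* = 51.
With the subsidy, sellers receive ps = pb + 35 for each unit, where pb is the price buyers pay.
Supply in terms of pb becomes qs = -339 + 6(pb + 35) = -129 + 6pb. Setting this equal to demand: 343.5 - 4.5pb = -129 + 6pb, so pb = 45.
Sellers receive ps = 45 + 35 = 80; q' = 343.5 − 4.5·45 = 141.
Buyers' price falls by p* − pb = 65 − 45 = 20; sellers' price rises by ps − p* = 80 − 65 = 15.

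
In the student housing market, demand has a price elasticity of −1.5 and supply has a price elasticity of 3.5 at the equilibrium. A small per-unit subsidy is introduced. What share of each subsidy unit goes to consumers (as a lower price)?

Consumer share = 0.7

For a small subsidy around the equilibrium, the benefit split depends on the relative slopes, which at a point are proportional to the elasticities.
Buyer share = εs/(εs + |εd|) = 3.5/(3.5 + 1.5) = 0.7; seller share = |εd|/(εs + |εd|) = 0.3.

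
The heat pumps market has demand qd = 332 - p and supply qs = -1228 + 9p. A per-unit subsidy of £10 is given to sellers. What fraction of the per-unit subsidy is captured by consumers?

Pre-subsidy: 332 - p = -1228 + 9p gives p* = 156, q* = 176.
With the subsidy, sellers receive ps = pb + 10 for each unit, where pb is the price buyers pay.
Supply in terms of pb becomes qs = -1228 + 9(pb + 10) = -1138 + 9pb. Setting this equal to demand: 332 - pb = -1138 + 9pb, so pb = 147.
Sellers receive ps = 147 + 10 = 157; q' = 332 − 1·147 = 185.
Buyers' price falls by p* − pb = 156 − 147 = 9; sellers' price rises by ps − p* = 157 − 156 = 1.
So consumers capture 9/10 = 0.9 of each unit of subsidy.

Consumer share = 0.9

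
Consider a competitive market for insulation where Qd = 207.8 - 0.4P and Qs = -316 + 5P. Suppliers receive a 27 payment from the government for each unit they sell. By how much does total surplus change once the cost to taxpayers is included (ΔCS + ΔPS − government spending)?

Pre-subsidy: 207.8 - 0.4P = -316 + 5P gives P* = 97, Q* = 169.
With the subsidy, sellers receive Ps = Pb + 27 for each unit, where Pb is the price buyers pay.
Supply in terms of Pb becomes Qs = -316 + 5(Pb + 27) = -181 + 5Pb. Setting this equal to demand: 207.8 - 0.4Pb = -181 + 5Pb, so Pb = 72.
Sellers receive Ps = 72 + 27 = 99; Q' = 207.8 − 0.4·72 = 179.
ΔCS = ½(169 + 179)(97 − 72) = 4350; ΔPS = ½(169 + 179)(99 − 97) = 348.
Government spending = 27 × 179 = 4833.
Net change = 4350 + 348 − 4833 = -135. The loss equals the DWL triangle ½·27·10.

Net change in total surplus = -135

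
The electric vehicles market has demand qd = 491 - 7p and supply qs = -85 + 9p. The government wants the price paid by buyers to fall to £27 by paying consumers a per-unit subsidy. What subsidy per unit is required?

At a buyer price of 27, quantity demanded is 491 − 7·27 = 302.
Sellers supply 302 only when they receive ps with -85 + 9·ps = 302, i.e. ps = 43.
s = ps − pb = 43 − 27 = 16.

Required subsidy s = £16 per unit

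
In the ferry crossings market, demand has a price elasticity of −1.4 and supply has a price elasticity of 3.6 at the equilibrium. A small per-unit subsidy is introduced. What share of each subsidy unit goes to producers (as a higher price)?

Producer share = 0.28

For a small subsidy around the equilibrium, the benefit split depends on the relative slopes, which at a point are proportional to the elasticities.
Buyer share = εs/(εs + |εd|) = 3.6/(3.6 + 1.4) = 0.72; seller share = |εd|/(εs + |εd|) = 0.28.
So producers capture 0.28 of the subsidy.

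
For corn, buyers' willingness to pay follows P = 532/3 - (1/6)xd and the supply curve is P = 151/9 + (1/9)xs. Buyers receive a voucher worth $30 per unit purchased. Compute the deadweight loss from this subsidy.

Deadweight loss = $1620

Pre-subsidy: 532/3 - (1/6)x = 151/9 + (1/9)x gives x* = 578 and P* = 81.
With the rebate, buyers effectively pay Pb = Ps − 30, where Ps is the price sellers receive.
On the curves, Pb = 532/3 - (1/6)x and Ps = 151/9 + (1/9)x; the wedge Ps − Pb = 30 gives 151/9 + (1/9)x − (532/3 - (1/6)x) = 30, so x' = 686.
Then Pb = 532/3 − (1/6)·686 = 63 and Ps = 151/9 + (1/9)·686 = 93.
The subsidy expands output by 686 − 578 = 108 past the efficient level; on those units the gap between marginal cost and willingness to pay runs from 0 up to 30.
DWL = ½ × 30 × 108 = 1620.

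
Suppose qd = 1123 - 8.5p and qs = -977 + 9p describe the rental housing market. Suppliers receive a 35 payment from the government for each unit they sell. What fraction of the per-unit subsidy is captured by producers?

Producer share = 17/35

Pre-subsidy: 1123 - 8.5p = -977 + 9p gives p* = 120, q* = 103.
With the subsidy, sellers receive ps = pb + 35 for each unit, where pb is the price buyers pay.
Supply in terms of pb becomes qs = -977 + 9(pb + 35) = -662 + 9pb. Setting this equal to demand: 1123 - 8.5pb = -662 + 9pb, so pb = 102.
Sellers receive ps = 102 + 35 = 137; q' = 1123 − 8.5·102 = 256.
Buyers' price falls by p* − pb = 120 − 102 = 18; sellers' price rises by ps − p* = 137 − 120 = 17.
So producers capture 17/35 = 17/35 of each unit of subsidy.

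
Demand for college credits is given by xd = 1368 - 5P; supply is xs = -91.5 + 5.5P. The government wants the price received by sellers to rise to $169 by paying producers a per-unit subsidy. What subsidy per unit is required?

At a seller price of 169, quantity supplied is -91.5 + 5.5·169 = 838.
Buyers absorb 838 only when they pay Pb with 1368 − 5·Pb = 838, i.e. Pb = 106.
s = Ps − Pb = 169 − 106 = 63.

Required subsidy s = $63 per unit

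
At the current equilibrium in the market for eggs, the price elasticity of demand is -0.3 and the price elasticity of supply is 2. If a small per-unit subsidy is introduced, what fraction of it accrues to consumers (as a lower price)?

For a small subsidy around the equilibrium, the benefit split depends on the relative slopes, which at a point are proportional to the elasticities.
Buyer share = εs/(εs + |εd|) = 2/(2 + 0.3) = 20/23; seller share = |εd|/(εs + |εd|) = 3/23.

Consumer share = 20/23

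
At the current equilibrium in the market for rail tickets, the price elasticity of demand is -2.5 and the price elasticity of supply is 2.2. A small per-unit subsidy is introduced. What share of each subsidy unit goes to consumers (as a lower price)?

For a small subsidy around the equilibrium, the benefit split depends on the relative slopes, which at a point are proportional to the elasticities.
Buyer share = εs/(εs + |εd|) = 2.2/(2.2 + 2.5) = 22/47; seller share = |εd|/(εs + |εd|) = 25/47.

Consumer share = 22/47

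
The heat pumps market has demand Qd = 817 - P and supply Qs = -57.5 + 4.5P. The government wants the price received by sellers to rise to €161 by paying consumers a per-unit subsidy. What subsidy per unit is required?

At a seller price of 161, quantity supplied is -57.5 + 4.5·161 = 667.
Buyers absorb 667 only when they pay Pb with 817 − 1·Pb = 667, i.e. Pb = 150.
s = Ps − Pb = 161 − 150 = 11.

Required subsidy s = €11 per unit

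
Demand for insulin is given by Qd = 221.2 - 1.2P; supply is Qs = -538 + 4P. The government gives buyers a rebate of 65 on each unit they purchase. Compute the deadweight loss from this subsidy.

Deadweight loss = 1950

Pre-subsidy: 221.2 - 1.2P = -538 + 4P gives P* = 146, Q* = 46.
With the rebate, buyers effectively pay Pb = Ps − 65, where Ps is the price sellers receive.
Demand in terms of Ps becomes Qd = 221.2 − 1.2(Ps − 65) = 299.2 - 1.2Ps. Setting this equal to supply: 299.2 - 1.2Ps = -538 + 4Ps, so Ps = 161.
Buyers pay Pb = 161 − 65 = 96; Q' = -538 + 4·161 = 106.
The subsidy expands output by 106 − 46 = 60 past the efficient level; on those units the gap between marginal cost and willingness to pay runs from 0 up to 65.
DWL = ½ × 65 × 60 = 1950.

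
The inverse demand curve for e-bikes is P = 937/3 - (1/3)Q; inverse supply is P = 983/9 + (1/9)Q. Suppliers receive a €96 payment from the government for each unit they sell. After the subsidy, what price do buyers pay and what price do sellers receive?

Buyers pay €88; sellers receive €184

Pre-subsidy: 937/3 - (1/3)Q = 983/9 + (1/9)Q gives Q* = 457 and P* = 160.
With the subsidy, sellers receive Ps = Pb + 96 for each unit, where Pb is the price buyers pay.
On the curves, Pb = 937/3 - (1/3)Q and Ps = 983/9 + (1/9)Q; the wedge Ps − Pb = 96 gives 983/9 + (1/9)Q − (937/3 - (1/3)Q) = 96, so Q' = 673.
Then Pb = 937/3 − (1/3)·673 = 88 and Ps = 983/9 + (1/9)·673 = 184.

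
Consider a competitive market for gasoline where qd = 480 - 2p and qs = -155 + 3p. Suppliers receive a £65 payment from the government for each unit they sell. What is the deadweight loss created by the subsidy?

Deadweight loss = £2535

Pre-subsidy: 480 - 2p = -155 + 3p gives p* = 127, q* = 226.
With the subsidy, sellers receive ps = pb + 65 for each unit, where pb is the price buyers pay.
Supply in terms of pb becomes qs = -155 + 3(pb + 65) = 40 + 3pb. Setting this equal to demand: 480 - 2pb = 40 + 3pb, so pb = 88.
Sellers receive ps = 88 + 65 = 153; q' = 480 − 2·88 = 304.
The subsidy expands output by 304 − 226 = 78 past the efficient level; on those units the gap between marginal cost and willingness to pay runs from 0 up to 65.
DWL = ½ × 65 × 78 = 2535.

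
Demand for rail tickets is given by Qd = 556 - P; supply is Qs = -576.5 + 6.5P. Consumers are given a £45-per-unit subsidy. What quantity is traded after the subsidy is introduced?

Pre-subsidy: 556 - P = -576.5 + 6.5P gives P* = 151, Q* = 405.
With the rebate, buyers effectively pay Pb = Ps − 45, where Ps is the price sellers receive.
Demand in terms of Ps becomes Qd = 556 − 1(Ps − 45) = 601 - Ps. Setting this equal to supply: 601 - Ps = -576.5 + 6.5Ps, so Ps = 157.
Buyers pay Pb = 157 − 45 = 112; Q' = -576.5 + 6.5·157 = 444.

Q' = 444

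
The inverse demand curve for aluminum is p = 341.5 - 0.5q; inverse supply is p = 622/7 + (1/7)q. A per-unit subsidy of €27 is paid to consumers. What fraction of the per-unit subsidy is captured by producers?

Producer share = 2/9

Pre-subsidy: 341.5 - 0.5q = 622/7 + (1/7)q gives q* = 393 and p* = 145.
With the rebate, buyers effectively pay pb = ps − 27, where ps is the price sellers receive.
On the curves, pb = 341.5 - 0.5q and ps = 622/7 + (1/7)q; the wedge ps − pb = 27 gives 622/7 + (1/7)q − (341.5 - 0.5q) = 27, so q' = 435.
Then pb = 341.5 − 0.5·435 = 124 and ps = 622/7 + (1/7)·435 = 151.
Buyers' price falls by p* − pb = 145 − 124 = 21; sellers' price rises by ps − p* = 151 − 145 = 6.
So producers capture 6/27 = 2/9 of each unit of subsidy.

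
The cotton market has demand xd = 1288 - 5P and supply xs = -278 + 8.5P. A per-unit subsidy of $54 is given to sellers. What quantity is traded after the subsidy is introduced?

x' = 878

Pre-subsidy: 1288 - 5P = -278 + 8.5P gives P* = 116, x* = 708.
With the subsidy, sellers receive Ps = Pb + 54 for each unit, where Pb is the price buyers pay.
Supply in terms of Pb becomes xs = -278 + 8.5(Pb + 54) = 181 + 8.5Pb. Setting this equal to demand: 1288 - 5Pb = 181 + 8.5Pb, so Pb = 82.
Sellers receive Ps = 82 + 54 = 136; x' = 1288 − 5·82 = 878.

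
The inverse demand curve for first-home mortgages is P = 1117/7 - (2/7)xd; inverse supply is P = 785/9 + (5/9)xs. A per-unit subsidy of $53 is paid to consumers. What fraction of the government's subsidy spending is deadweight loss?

DWL / government spending = 63/298

Pre-subsidy: 1117/7 - (2/7)x = 785/9 + (5/9)x gives x* = 86 and P* = 135.
With the rebate, buyers effectively pay Pb = Ps − 53, where Ps is the price sellers receive.
On the curves, Pb = 1117/7 - (2/7)x and Ps = 785/9 + (5/9)x; the wedge Ps − Pb = 53 gives 785/9 + (5/9)x − (1117/7 - (2/7)x) = 53, so x' = 149.
Then Pb = 1117/7 − (2/7)·149 = 117 and Ps = 785/9 + (5/9)·149 = 170.
ΔCS = ½(86 + 149)(135 − 117) = 2115; ΔPS = ½(86 + 149)(170 − 135) = 4112.5.
Government spending = 53 × 149 = 7897.
DWL = ½ × 53 × (149 − 86) = 1669.5; fraction = 1669.5 / 7897 = 63/298.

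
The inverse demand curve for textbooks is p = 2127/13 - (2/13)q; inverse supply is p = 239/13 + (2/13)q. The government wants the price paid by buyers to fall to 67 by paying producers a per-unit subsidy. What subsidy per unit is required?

At a buyer price of 67, quantity demanded is 1063.5 − 6.5·67 = 628.
Sellers supply 628 only when they receive ps = 239/13 + (2/13)·628 = 115.
s = ps − pb = 115 − 67 = 48.

Required subsidy s = 48 per unit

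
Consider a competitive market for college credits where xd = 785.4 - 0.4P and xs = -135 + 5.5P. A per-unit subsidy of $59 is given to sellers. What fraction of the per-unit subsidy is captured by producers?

Producer share = 4/59

Pre-subsidy: 785.4 - 0.4P = -135 + 5.5P gives P* = 156, x* = 723.
With the subsidy, sellers receive Ps = Pb + 59 for each unit, where Pb is the price buyers pay.
Supply in terms of Pb becomes xs = -135 + 5.5(Pb + 59) = 189.5 + 5.5Pb. Setting this equal to demand: 785.4 - 0.4Pb = 189.5 + 5.5Pb, so Pb = 101.
Sellers receive Ps = 101 + 59 = 160; x' = 785.4 − 0.4·101 = 745.
Buyers' price falls by P* − Pb = 156 − 101 = 55; sellers' price rises by Ps − P* = 160 − 156 = 4.
So producers capture 4/59 = 4/59 of each unit of subsidy.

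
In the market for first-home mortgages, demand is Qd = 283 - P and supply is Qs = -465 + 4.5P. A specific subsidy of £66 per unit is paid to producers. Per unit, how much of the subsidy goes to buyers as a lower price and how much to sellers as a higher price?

Pre-subsidy: 283 - P = -465 + 4.5P gives P* = 136, Q* = 147.
With the subsidy, sellers receive Ps = Pb + 66 for each unit, where Pb is the price buyers pay.
Supply in terms of Pb becomes Qs = -465 + 4.5(Pb + 66) = -168 + 4.5Pb. Setting this equal to demand: 283 - Pb = -168 + 4.5Pb, so Pb = 82.
Sellers receive Ps = 82 + 66 = 148; Q' = 283 − 1·82 = 201.
Buyers' price falls by P* − Pb = 136 − 82 = 54; sellers' price rises by Ps − P* = 148 − 136 = 12.

Buyers gain £54 per unit; sellers gain £12 per unit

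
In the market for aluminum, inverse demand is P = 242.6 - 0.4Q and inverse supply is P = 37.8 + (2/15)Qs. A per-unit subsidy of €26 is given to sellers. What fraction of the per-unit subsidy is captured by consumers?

Consumer share = 0.75

Pre-subsidy: 242.6 - 0.4Q = 37.8 + (2/15)Q gives Q* = 384 and P* = 89.
With the subsidy, sellers receive Ps = Pb + 26 for each unit, where Pb is the price buyers pay.
On the curves, Pb = 242.6 - 0.4Q and Ps = 37.8 + (2/15)Q; the wedge Ps − Pb = 26 gives 37.8 + (2/15)Q − (242.6 - 0.4Q) = 26, so Q' = 432.75.
Then Pb = 242.6 − 0.4·432.75 = 69.5 and Ps = 37.8 + (2/15)·432.75 = 95.5.
Buyers' price falls by P* − Pb = 89 − 69.5 = 19.5; sellers' price rises by Ps − P* = 95.5 − 89 = 6.5.
So consumers capture 19.5/26 = 0.75 of each unit of subsidy.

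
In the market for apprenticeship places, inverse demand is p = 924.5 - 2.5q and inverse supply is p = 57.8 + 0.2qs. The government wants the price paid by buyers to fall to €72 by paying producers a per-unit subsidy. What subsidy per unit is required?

At a buyer price of 72, quantity demanded is 369.8 − 0.4·72 = 341.
Sellers supply 341 only when they receive ps = 57.8 + 0.2·341 = 126.
s = ps − pb = 126 − 72 = 54.

Required subsidy s = €54 per unit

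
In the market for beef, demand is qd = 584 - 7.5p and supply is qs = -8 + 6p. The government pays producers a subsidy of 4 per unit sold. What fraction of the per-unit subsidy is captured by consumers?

Pre-subsidy: 584 - 7.5p = -8 + 6p gives p* = 1184/27, q* = 2296/9.
With the subsidy, sellers receive ps = pb + 4 for each unit, where pb is the price buyers pay.
Supply in terms of pb becomes qs = -8 + 6(pb + 4) = 16 + 6pb. Setting this equal to demand: 584 - 7.5pb = 16 + 6pb, so pb = 1136/27.
Sellers receive ps = 1136/27 + 4 = 1244/27; q' = 584 − 7.5·(1136/27) = 2416/9.
Buyers' price falls by p* − pb = 1184/27 − 1136/27 = 16/9; sellers' price rises by ps − p* = 1244/27 − 1184/27 = 20/9.
So consumers capture (16/9)/4 = 4/9 of each unit of subsidy.

Consumer share = 4/9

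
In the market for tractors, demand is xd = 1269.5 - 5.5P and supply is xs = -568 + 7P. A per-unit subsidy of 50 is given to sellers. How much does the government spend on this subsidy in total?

Government cost = 30750

Pre-subsidy: 1269.5 - 5.5P = -568 + 7P gives P* = 147, x* = 461.
With the subsidy, sellers receive Ps = Pb + 50 for each unit, where Pb is the price buyers pay.
Supply in terms of Pb becomes xs = -568 + 7(Pb + 50) = -218 + 7Pb. Setting this equal to demand: 1269.5 - 5.5Pb = -218 + 7Pb, so Pb = 119.
Sellers receive Ps = 119 + 50 = 169; x' = 1269.5 − 5.5·119 = 615.
Government outlay = subsidy × quantity = 50 × 615 = 30750.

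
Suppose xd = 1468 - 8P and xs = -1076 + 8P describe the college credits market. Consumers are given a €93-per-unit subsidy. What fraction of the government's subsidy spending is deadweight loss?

Pre-subsidy: 1468 - 8P = -1076 + 8P gives P* = 159, x* = 196.
With the rebate, buyers effectively pay Pb = Ps − 93, where Ps is the price sellers receive.
Demand in terms of Ps becomes xd = 1468 − 8(Ps − 93) = 2212 - 8Ps. Setting this equal to supply: 2212 - 8Ps = -1076 + 8Ps, so Ps = 205.5.
Buyers pay Pb = 205.5 − 93 = 112.5; x' = -1076 + 8·205.5 = 568.
ΔCS = ½(196 + 568)(159 − 112.5) = 17763; ΔPS = ½(196 + 568)(205.5 − 159) = 17763.
Government spending = 93 × 568 = 52824.
DWL = ½ × 93 × (568 − 196) = 17298; fraction = 17298 / 52824 = 93/284.

DWL / government spending = 93/284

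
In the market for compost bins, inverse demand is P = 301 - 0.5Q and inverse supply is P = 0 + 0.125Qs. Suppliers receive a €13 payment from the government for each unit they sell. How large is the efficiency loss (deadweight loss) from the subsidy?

Deadweight loss = €135.2

Pre-subsidy: 301 - 0.5Q = 0 + 0.125Q gives Q* = 481.6 and P* = 60.2.
With the subsidy, sellers receive Ps = Pb + 13 for each unit, where Pb is the price buyers pay.
On the curves, Pb = 301 - 0.5Q and Ps = 0 + 0.125Q; the wedge Ps − Pb = 13 gives 0 + 0.125Q − (301 - 0.5Q) = 13, so Q' = 502.4.
Then Pb = 301 − 0.5·502.4 = 49.8 and Ps = 0 + 0.125·502.4 = 62.8.
The subsidy expands output by 502.4 − 481.6 = 20.8 past the efficient level; on those units the gap between marginal cost and willingness to pay runs from 0 up to 13.
DWL = ½ × 13 × 20.8 = 135.2.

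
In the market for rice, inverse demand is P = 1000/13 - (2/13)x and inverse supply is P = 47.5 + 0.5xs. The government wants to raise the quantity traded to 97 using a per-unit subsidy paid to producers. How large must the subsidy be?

At x = 97, from the demand curve buyers pay Pb = 1000/13 − (2/13)·97 = 62; from the supply curve sellers need Ps = 47.5 + 0.5·97 = 96.
The subsidy must fill the gap: s = Ps − Pb = 96 − 62 = 34.

Required subsidy s = 34 per unit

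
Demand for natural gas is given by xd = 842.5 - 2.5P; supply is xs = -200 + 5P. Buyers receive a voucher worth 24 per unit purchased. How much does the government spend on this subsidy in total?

Government cost = 12840

Pre-subsidy: 842.5 - 2.5P = -200 + 5P gives P* = 139, x* = 495.
With the rebate, buyers effectively pay Pb = Ps − 24, where Ps is the price sellers receive.
Demand in terms of Ps becomes xd = 842.5 − 2.5(Ps − 24) = 902.5 - 2.5Ps. Setting this equal to supply: 902.5 - 2.5Ps = -200 + 5Ps, so Ps = 147.
Buyers pay Pb = 147 − 24 = 123; x' = -200 + 5·147 = 535.
Government outlay = subsidy × quantity = 24 × 535 = 12840.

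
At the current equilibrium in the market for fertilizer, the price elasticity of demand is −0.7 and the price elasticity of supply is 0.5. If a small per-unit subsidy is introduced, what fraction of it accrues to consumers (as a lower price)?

For a small subsidy around the equilibrium, the benefit split depends on the relative slopes, which at a point are proportional to the elasticities.
Buyer share = εs/(εs + |εd|) = 0.5/(0.5 + 0.7) = 5/12; seller share = |εd|/(εs + |εd|) = 7/12.

Consumer share = 5/12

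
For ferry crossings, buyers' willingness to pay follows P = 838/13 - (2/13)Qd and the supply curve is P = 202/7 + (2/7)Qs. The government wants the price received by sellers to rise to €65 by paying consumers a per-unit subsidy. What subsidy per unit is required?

At a seller price of 65, quantity supplied is -101 + 3.5·65 = 126.5.
Buyers absorb 126.5 only when they pay Pb = 838/13 − (2/13)·126.5 = 45.
s = Ps − Pb = 65 − 45 = 20.

Required subsidy s = €20 per unit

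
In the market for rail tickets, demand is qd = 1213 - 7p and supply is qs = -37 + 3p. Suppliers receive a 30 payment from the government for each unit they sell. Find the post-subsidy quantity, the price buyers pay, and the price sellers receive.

q' = 401; buyers pay 116; sellers receive 146

Pre-subsidy: 1213 - 7p = -37 + 3p gives p* = 125, q* = 338.
With the subsidy, sellers receive ps = pb + 30 for each unit, where pb is the price buyers pay.
Supply in terms of pb becomes qs = -37 + 3(pb + 30) = 53 + 3pb. Setting this equal to demand: 1213 - 7pb = 53 + 3pb, so pb = 116.
Sellers receive ps = 116 + 30 = 146; q' = 1213 − 7·116 = 401.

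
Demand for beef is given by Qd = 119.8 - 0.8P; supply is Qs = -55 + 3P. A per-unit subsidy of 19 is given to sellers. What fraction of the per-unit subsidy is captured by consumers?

Pre-subsidy: 119.8 - 0.8P = -55 + 3P gives P* = 46, Q* = 83.
With the subsidy, sellers receive Ps = Pb + 19 for each unit, where Pb is the price buyers pay.
Supply in terms of Pb becomes Qs = -55 + 3(Pb + 19) = 2 + 3Pb. Setting this equal to demand: 119.8 - 0.8Pb = 2 + 3Pb, so Pb = 31.
Sellers receive Ps = 31 + 19 = 50; Q' = 119.8 − 0.8·31 = 95.
Buyers' price falls by P* − Pb = 46 − 31 = 15; sellers' price rises by Ps − P* = 50 − 46 = 4.
So consumers capture 15/19 = 15/19 of each unit of subsidy.

Consumer share = 15/19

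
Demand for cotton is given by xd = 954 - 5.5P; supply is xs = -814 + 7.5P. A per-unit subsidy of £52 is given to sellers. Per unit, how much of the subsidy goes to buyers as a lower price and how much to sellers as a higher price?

Buyers gain £30 per unit; sellers gain £22 per unit

Pre-subsidy: 954 - 5.5P = -814 + 7.5P gives P* = 136, x* = 206.
With the subsidy, sellers receive Ps = Pb + 52 for each unit, where Pb is the price buyers pay.
Supply in terms of Pb becomes xs = -814 + 7.5(Pb + 52) = -424 + 7.5Pb. Setting this equal to demand: 954 - 5.5Pb = -424 + 7.5Pb, so Pb = 106.
Sellers receive Ps = 106 + 52 = 158; x' = 954 − 5.5·106 = 371.
Buyers' price falls by P* − Pb = 136 − 106 = 30; sellers' price rises by Ps − P* = 158 − 136 = 22.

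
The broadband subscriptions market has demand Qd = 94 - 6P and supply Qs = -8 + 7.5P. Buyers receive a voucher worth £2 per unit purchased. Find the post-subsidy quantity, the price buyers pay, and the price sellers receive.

Pre-subsidy: 94 - 6P = -8 + 7.5P gives P* = 68/9, Q* = 146/3.
With the rebate, buyers effectively pay Pb = Ps − 2, where Ps is the price sellers receive.
Demand in terms of Ps becomes Qd = 94 − 6(Ps − 2) = 106 - 6Ps. Setting this equal to supply: 106 - 6Ps = -8 + 7.5Ps, so Ps = 76/9.
Buyers pay Pb = 76/9 − 2 = 58/9; Q' = -8 + 7.5·(76/9) = 166/3.

Q' = 166/3; buyers pay 58/9; sellers receive 76/9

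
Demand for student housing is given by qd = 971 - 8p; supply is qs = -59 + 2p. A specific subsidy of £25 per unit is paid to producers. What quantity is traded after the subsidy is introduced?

q' = 187

Pre-subsidy: 971 - 8p = -59 + 2p gives p* = 103, q* = 147.
With the subsidy, sellers receive ps = pb + 25 for each unit, where pb is the price buyers pay.
Supply in terms of pb becomes qs = -59 + 2(pb + 25) = -9 + 2pb. Setting this equal to demand: 971 - 8pb = -9 + 2pb, so pb = 98.
Sellers receive ps = 98 + 25 = 123; q' = 971 − 8·98 = 187.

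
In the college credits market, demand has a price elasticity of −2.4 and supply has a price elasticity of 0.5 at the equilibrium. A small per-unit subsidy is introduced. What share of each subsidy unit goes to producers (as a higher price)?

Producer share = 24/29

For a small subsidy around the equilibrium, the benefit split depends on the relative slopes, which at a point are proportional to the elasticities.
Buyer share = εs/(εs + |εd|) = 0.5/(0.5 + 2.4) = 5/29; seller share = |εd|/(εs + |εd|) = 24/29.
So producers capture 24/29 of the subsidy.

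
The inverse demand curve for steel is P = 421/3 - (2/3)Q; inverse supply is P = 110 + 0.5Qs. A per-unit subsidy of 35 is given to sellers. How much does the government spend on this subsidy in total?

Pre-subsidy: 421/3 - (2/3)Q = 110 + 0.5Q gives Q* = 26 and P* = 123.
With the subsidy, sellers receive Ps = Pb + 35 for each unit, where Pb is the price buyers pay.
On the curves, Pb = 421/3 - (2/3)Q and Ps = 110 + 0.5Q; the wedge Ps − Pb = 35 gives 110 + 0.5Q − (421/3 - (2/3)Q) = 35, so Q' = 56.
Then Pb = 421/3 − (2/3)·56 = 103 and Ps = 110 + 0.5·56 = 138.
Government outlay = subsidy × quantity = 35 × 56 = 1960.

Government cost = 1960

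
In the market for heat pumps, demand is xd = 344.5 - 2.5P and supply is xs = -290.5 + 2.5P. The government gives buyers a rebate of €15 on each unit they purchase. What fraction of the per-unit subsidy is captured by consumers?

Pre-subsidy: 344.5 - 2.5P = -290.5 + 2.5P gives P* = 127, x* = 27.
With the rebate, buyers effectively pay Pb = Ps − 15, where Ps is the price sellers receive.
Demand in terms of Ps becomes xd = 344.5 − 2.5(Ps − 15) = 382 - 2.5Ps. Setting this equal to supply: 382 - 2.5Ps = -290.5 + 2.5Ps, so Ps = 134.5.
Buyers pay Pb = 134.5 − 15 = 119.5; x' = -290.5 + 2.5·134.5 = 45.75.
Buyers' price falls by P* − Pb = 127 − 119.5 = 7.5; sellers' price rises by Ps − P* = 134.5 − 127 = 7.5.
So consumers capture 7.5/15 = 0.5 of each unit of subsidy.

Consumer share = 0.5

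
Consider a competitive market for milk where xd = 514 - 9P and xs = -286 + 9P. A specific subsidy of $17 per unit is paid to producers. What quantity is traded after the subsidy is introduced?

Pre-subsidy: 514 - 9P = -286 + 9P gives P* = 400/9, x* = 114.
With the subsidy, sellers receive Ps = Pb + 17 for each unit, where Pb is the price buyers pay.
Supply in terms of Pb becomes xs = -286 + 9(Pb + 17) = -133 + 9Pb. Setting this equal to demand: 514 - 9Pb = -133 + 9Pb, so Pb = 647/18.
Sellers receive Ps = 647/18 + 17 = 953/18; x' = 514 − 9·(647/18) = 190.5.

x' = 190.5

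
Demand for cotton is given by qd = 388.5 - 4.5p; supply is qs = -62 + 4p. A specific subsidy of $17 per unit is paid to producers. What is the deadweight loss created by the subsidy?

Pre-subsidy: 388.5 - 4.5p = -62 + 4p gives p* = 53, q* = 150.
With the subsidy, sellers receive ps = pb + 17 for each unit, where pb is the price buyers pay.
Supply in terms of pb becomes qs = -62 + 4(pb + 17) = 6 + 4pb. Setting this equal to demand: 388.5 - 4.5pb = 6 + 4pb, so pb = 45.
Sellers receive ps = 45 + 17 = 62; q' = 388.5 − 4.5·45 = 186.
The subsidy expands output by 186 − 150 = 36 past the efficient level; on those units the gap between marginal cost and willingness to pay runs from 0 up to 17.
DWL = ½ × 17 × 36 = 306.

Deadweight loss = $306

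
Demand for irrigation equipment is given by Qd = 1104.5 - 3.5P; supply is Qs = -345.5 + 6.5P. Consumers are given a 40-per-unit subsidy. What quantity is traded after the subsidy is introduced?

Q' = 688

Pre-subsidy: 1104.5 - 3.5P = -345.5 + 6.5P gives P* = 145, Q* = 597.
With the rebate, buyers effectively pay Pb = Ps − 40, where Ps is the price sellers receive.
Demand in terms of Ps becomes Qd = 1104.5 − 3.5(Ps − 40) = 1244.5 - 3.5Ps. Setting this equal to supply: 1244.5 - 3.5Ps = -345.5 + 6.5Ps, so Ps = 159.
Buyers pay Pb = 159 − 40 = 119; Q' = -345.5 + 6.5·159 = 688.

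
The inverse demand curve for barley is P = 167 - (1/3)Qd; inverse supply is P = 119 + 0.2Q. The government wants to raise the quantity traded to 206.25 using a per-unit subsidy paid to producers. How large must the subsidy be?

Required subsidy s = 62 per unit

At Q = 206.25, from the demand curve buyers pay Pb = 167 − (1/3)·206.25 = 98.25; from the supply curve sellers need Ps = 119 + 0.2·206.25 = 160.25.
The subsidy must fill the gap: s = Ps − Pb = 160.25 − 98.25 = 62.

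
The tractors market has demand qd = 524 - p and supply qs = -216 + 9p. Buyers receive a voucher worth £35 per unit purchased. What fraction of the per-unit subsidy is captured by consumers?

Pre-subsidy: 524 - p = -216 + 9p gives p* = 74, q* = 450.
With the rebate, buyers effectively pay pb = ps − 35, where ps is the price sellers receive.
Demand in terms of ps becomes qd = 524 − 1(ps − 35) = 559 - ps. Setting this equal to supply: 559 - ps = -216 + 9ps, so ps = 77.5.
Buyers pay pb = 77.5 − 35 = 42.5; q' = -216 + 9·77.5 = 481.5.
Buyers' price falls by p* − pb = 74 − 42.5 = 31.5; sellers' price rises by ps − p* = 77.5 − 74 = 3.5.
So consumers capture 31.5/35 = 0.9 of each unit of subsidy.

Consumer share = 0.9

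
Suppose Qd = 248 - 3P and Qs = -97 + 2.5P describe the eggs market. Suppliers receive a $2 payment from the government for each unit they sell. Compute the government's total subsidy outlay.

Pre-subsidy: 248 - 3P = -97 + 2.5P gives P* = 690/11, Q* = 658/11.
With the subsidy, sellers receive Ps = Pb + 2 for each unit, where Pb is the price buyers pay.
Supply in terms of Pb becomes Qs = -97 + 2.5(Pb + 2) = -92 + 2.5Pb. Setting this equal to demand: 248 - 3Pb = -92 + 2.5Pb, so Pb = 680/11.
Sellers receive Ps = 680/11 + 2 = 702/11; Q' = 248 − 3·(680/11) = 688/11.
Government outlay = subsidy × quantity = 2 × 688/11 = 1376/11.

Government cost = 1376/11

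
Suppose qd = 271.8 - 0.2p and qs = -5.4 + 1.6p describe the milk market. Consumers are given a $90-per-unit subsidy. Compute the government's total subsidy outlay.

Government cost = $23130

Pre-subsidy: 271.8 - 0.2p = -5.4 + 1.6p gives p* = 154, q* = 241.
With the rebate, buyers effectively pay pb = ps − 90, where ps is the price sellers receive.
Demand in terms of ps becomes qd = 271.8 − 0.2(ps − 90) = 289.8 - 0.2ps. Setting this equal to supply: 289.8 - 0.2ps = -5.4 + 1.6ps, so ps = 164.
Buyers pay pb = 164 − 90 = 74; q' = -5.4 + 1.6·164 = 257.
Government outlay = subsidy × quantity = 90 × 257 = 23130.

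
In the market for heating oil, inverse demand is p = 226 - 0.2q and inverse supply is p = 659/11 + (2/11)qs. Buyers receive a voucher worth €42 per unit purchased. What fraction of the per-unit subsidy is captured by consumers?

Pre-subsidy: 226 - 0.2q = 659/11 + (2/11)q gives q* = 435 and p* = 139.
With the rebate, buyers effectively pay pb = ps − 42, where ps is the price sellers receive.
On the curves, pb = 226 - 0.2q and ps = 659/11 + (2/11)q; the wedge ps − pb = 42 gives 659/11 + (2/11)q − (226 - 0.2q) = 42, so q' = 545.
Then pb = 226 − 0.2·545 = 117 and ps = 659/11 + (2/11)·545 = 159.
Buyers' price falls by p* − pb = 139 − 117 = 22; sellers' price rises by ps − p* = 159 − 139 = 20.
So consumers capture 22/42 = 11/21 of each unit of subsidy.

Consumer share = 11/21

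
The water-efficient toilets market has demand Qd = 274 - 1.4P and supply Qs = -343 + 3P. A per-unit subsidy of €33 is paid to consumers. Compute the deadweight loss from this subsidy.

Pre-subsidy: 274 - 1.4P = -343 + 3P gives P* = 3085/22, Q* = 1709/22.
With the rebate, buyers effectively pay Pb = Ps − 33, where Ps is the price sellers receive.
Demand in terms of Ps becomes Qd = 274 − 1.4(Ps − 33) = 320.2 - 1.4Ps. Setting this equal to supply: 320.2 - 1.4Ps = -343 + 3Ps, so Ps = 1658/11.
Buyers pay Pb = 1658/11 − 33 = 1295/11; Q' = -343 + 3·(1658/11) = 1201/11.
The subsidy expands output by 1201/11 − 1709/22 = 31.5 past the efficient level; on those units the gap between marginal cost and willingness to pay runs from 0 up to 33.
DWL = ½ × 33 × 31.5 = 519.75.

Deadweight loss = €519.75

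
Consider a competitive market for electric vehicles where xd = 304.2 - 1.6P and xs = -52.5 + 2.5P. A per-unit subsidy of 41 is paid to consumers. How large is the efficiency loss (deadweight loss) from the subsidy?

Deadweight loss = 820

Pre-subsidy: 304.2 - 1.6P = -52.5 + 2.5P gives P* = 87, x* = 165.
With the rebate, buyers effectively pay Pb = Ps − 41, where Ps is the price sellers receive.
Demand in terms of Ps becomes xd = 304.2 − 1.6(Ps − 41) = 369.8 - 1.6Ps. Setting this equal to supply: 369.8 - 1.6Ps = -52.5 + 2.5Ps, so Ps = 103.
Buyers pay Pb = 103 − 41 = 62; x' = -52.5 + 2.5·103 = 205.
The subsidy expands output by 205 − 165 = 40 past the efficient level; on those units the gap between marginal cost and willingness to pay runs from 0 up to 41.
DWL = ½ × 41 × 40 = 820.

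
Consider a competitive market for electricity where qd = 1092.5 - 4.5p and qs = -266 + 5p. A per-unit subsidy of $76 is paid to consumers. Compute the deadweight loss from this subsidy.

Deadweight loss = $6840

Pre-subsidy: 1092.5 - 4.5p = -266 + 5p gives p* = 143, q* = 449.
With the rebate, buyers effectively pay pb = ps − 76, where ps is the price sellers receive.
Demand in terms of ps becomes qd = 1092.5 − 4.5(ps − 76) = 1434.5 - 4.5ps. Setting this equal to supply: 1434.5 - 4.5ps = -266 + 5ps, so ps = 179.
Buyers pay pb = 179 − 76 = 103; q' = -266 + 5·179 = 629.
The subsidy expands output by 629 − 449 = 180 past the efficient level; on those units the gap between marginal cost and willingness to pay runs from 0 up to 76.
DWL = ½ × 76 × 180 = 6840.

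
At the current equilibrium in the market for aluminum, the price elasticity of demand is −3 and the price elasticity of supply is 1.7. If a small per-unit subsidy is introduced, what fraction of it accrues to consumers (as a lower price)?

Consumer share = 17/47

For a small subsidy around the equilibrium, the benefit split depends on the relative slopes, which at a point are proportional to the elasticities.
Buyer share = εs/(εs + |εd|) = 1.7/(1.7 + 3) = 17/47; seller share = |εd|/(εs + |εd|) = 30/47.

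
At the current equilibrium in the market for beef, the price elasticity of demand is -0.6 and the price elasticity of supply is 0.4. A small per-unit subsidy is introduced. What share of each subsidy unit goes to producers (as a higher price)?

For a small subsidy around the equilibrium, the benefit split depends on the relative slopes, which at a point are proportional to the elasticities.
Buyer share = εs/(εs + |εd|) = 0.4/(0.4 + 0.6) = 0.4; seller share = |εd|/(εs + |εd|) = 0.6.
So producers capture 0.6 of the subsidy.

Producer share = 0.6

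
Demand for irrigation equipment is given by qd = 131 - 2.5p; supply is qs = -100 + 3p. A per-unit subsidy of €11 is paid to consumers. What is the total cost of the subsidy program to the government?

Pre-subsidy: 131 - 2.5p = -100 + 3p gives p* = 42, q* = 26.
With the rebate, buyers effectively pay pb = ps − 11, where ps is the price sellers receive.
Demand in terms of ps becomes qd = 131 − 2.5(ps − 11) = 158.5 - 2.5ps. Setting this equal to supply: 158.5 - 2.5ps = -100 + 3ps, so ps = 47.
Buyers pay pb = 47 − 11 = 36; q' = -100 + 3·47 = 41.
Government outlay = subsidy × quantity = 11 × 41 = 451.

Government cost = €451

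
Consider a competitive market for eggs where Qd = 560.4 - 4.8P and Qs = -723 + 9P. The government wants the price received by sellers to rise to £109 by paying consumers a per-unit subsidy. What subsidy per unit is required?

At a seller price of 109, quantity supplied is -723 + 9·109 = 258.
Buyers absorb 258 only when they pay Pb with 560.4 − 4.8·Pb = 258, i.e. Pb = 63.
s = Ps − Pb = 109 − 63 = 46.

Required subsidy s = £46 per unit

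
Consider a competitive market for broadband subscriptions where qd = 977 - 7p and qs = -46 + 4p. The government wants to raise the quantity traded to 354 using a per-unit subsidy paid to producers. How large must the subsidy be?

Required subsidy s = 11 per unit

At q = 354, invert demand for the buyer price: pb = (977 − 354)/7 = 89; invert supply for the seller price: ps = (354 − (-46))/4 = 100.
The subsidy must fill the gap: s = ps − pb = 100 − 89 = 11.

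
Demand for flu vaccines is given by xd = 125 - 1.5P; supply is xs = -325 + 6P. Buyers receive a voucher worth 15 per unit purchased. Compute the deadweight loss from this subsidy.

Pre-subsidy: 125 - 1.5P = -325 + 6P gives P* = 60, x* = 35.
With the rebate, buyers effectively pay Pb = Ps − 15, where Ps is the price sellers receive.
Demand in terms of Ps becomes xd = 125 − 1.5(Ps − 15) = 147.5 - 1.5Ps. Setting this equal to supply: 147.5 - 1.5Ps = -325 + 6Ps, so Ps = 63.
Buyers pay Pb = 63 − 15 = 48; x' = -325 + 6·63 = 53.
The subsidy expands output by 53 − 35 = 18 past the efficient level; on those units the gap between marginal cost and willingness to pay runs from 0 up to 15.
DWL = ½ × 15 × 18 = 135.

Deadweight loss = 135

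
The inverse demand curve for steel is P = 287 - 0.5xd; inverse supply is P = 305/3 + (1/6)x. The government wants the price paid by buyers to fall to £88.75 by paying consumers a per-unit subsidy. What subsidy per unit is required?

At a buyer price of 88.75, quantity demanded is 574 − 2·88.75 = 396.5.
Sellers supply 396.5 only when they receive Ps = 305/3 + (1/6)·396.5 = 167.75.
s = Ps − Pb = 167.75 − 88.75 = 79.

Required subsidy s = £79 per unit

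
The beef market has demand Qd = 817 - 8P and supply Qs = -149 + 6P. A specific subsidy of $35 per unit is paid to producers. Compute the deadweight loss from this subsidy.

Pre-subsidy: 817 - 8P = -149 + 6P gives P* = 69, Q* = 265.
With the subsidy, sellers receive Ps = Pb + 35 for each unit, where Pb is the price buyers pay.
Supply in terms of Pb becomes Qs = -149 + 6(Pb + 35) = 61 + 6Pb. Setting this equal to demand: 817 - 8Pb = 61 + 6Pb, so Pb = 54.
Sellers receive Ps = 54 + 35 = 89; Q' = 817 − 8·54 = 385.
The subsidy expands output by 385 − 265 = 120 past the efficient level; on those units the gap between marginal cost and willingness to pay runs from 0 up to 35.
DWL = ½ × 35 × 120 = 2100.

Deadweight loss = $2100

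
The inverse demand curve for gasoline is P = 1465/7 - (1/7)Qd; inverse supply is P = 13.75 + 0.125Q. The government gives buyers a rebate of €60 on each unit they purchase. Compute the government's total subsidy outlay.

Pre-subsidy: 1465/7 - (1/7)Q = 13.75 + 0.125Q gives Q* = 730 and P* = 105.
With the rebate, buyers effectively pay Pb = Ps − 60, where Ps is the price sellers receive.
On the curves, Pb = 1465/7 - (1/7)Q and Ps = 13.75 + 0.125Q; the wedge Ps − Pb = 60 gives 13.75 + 0.125Q − (1465/7 - (1/7)Q) = 60, so Q' = 954.
Then Pb = 1465/7 − (1/7)·954 = 73 and Ps = 13.75 + 0.125·954 = 133.
Government outlay = subsidy × quantity = 60 × 954 = 57240.

Government cost = €57240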